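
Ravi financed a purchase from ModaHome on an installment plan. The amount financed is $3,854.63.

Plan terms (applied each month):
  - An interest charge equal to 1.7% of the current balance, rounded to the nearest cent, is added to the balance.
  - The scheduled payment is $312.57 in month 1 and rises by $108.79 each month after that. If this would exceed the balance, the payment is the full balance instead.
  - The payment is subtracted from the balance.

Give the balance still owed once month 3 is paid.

$2,772.62

Month 1: opening $3,854.63; interest $65.53 → $3,920.16; payment $312.57; balance $3,607.59
Month 2: opening $3,607.59; interest $61.33 → $3,668.92; payment $421.36; balance $3,247.56
Month 3: opening $3,247.56; interest $55.21 → $3,302.77; payment $530.15; balance $2,772.62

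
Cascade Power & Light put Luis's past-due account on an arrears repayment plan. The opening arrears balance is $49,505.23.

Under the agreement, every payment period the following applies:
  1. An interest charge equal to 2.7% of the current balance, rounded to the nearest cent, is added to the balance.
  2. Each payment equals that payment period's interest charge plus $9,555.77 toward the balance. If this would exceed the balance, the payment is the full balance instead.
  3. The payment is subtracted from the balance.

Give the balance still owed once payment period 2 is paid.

Payment period 1: opening $49,505.23; interest $1,336.64 → $50,841.87; payment $10,892.41; balance $39,949.46
Payment period 2: opening $39,949.46; interest $1,078.64 → $41,028.10; payment $10,634.41; balance $30,393.69

$30,393.69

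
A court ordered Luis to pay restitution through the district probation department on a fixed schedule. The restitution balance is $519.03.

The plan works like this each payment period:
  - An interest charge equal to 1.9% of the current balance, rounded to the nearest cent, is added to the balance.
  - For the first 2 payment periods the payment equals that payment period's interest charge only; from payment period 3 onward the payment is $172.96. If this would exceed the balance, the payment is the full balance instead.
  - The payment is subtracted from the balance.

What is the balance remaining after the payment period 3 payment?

Payment period 1: opening $519.03; interest $9.86 → $528.89; payment $9.86; balance $519.03
Payment period 2: opening $519.03; interest $9.86 → $528.89; payment $9.86; balance $519.03
Payment period 3: opening $519.03; interest $9.86 → $528.89; payment $172.96; balance $355.93

$355.93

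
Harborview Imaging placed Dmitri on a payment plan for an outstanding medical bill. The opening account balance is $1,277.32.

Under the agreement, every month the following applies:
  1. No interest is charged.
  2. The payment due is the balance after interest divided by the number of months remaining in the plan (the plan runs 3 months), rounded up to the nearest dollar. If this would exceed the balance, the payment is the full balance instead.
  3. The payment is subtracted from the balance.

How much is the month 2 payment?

Month 1: opening $1,277.32; payment $426.00; balance $851.32
Month 2: opening $851.32; payment $426.00; balance $425.32

$426.00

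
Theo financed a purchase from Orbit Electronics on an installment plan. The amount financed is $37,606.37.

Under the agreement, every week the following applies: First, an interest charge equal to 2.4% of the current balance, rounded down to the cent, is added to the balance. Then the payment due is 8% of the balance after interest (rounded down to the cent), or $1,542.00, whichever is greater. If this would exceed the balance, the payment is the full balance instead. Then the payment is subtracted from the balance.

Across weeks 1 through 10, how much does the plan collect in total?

$23,900.33

Week 1: opening $37,606.37; interest $902.55 → $38,508.92; payment $3,080.71; balance $35,428.21
Week 2: opening $35,428.21; interest $850.27 → $36,278.48; payment $2,902.27; balance $33,376.21
Week 3: opening $33,376.21; interest $801.02 → $34,177.23; payment $2,734.17; balance $31,443.06
Week 4: opening $31,443.06; interest $754.63 → $32,197.69; payment $2,575.81; balance $29,621.88
Week 5: opening $29,621.88; interest $710.92 → $30,332.80; payment $2,426.62; balance $27,906.18
Week 6: opening $27,906.18; interest $669.74 → $28,575.92; payment $2,286.07; balance $26,289.85
Week 7: opening $26,289.85; interest $630.95 → $26,920.80; payment $2,153.66; balance $24,767.14
Week 8: opening $24,767.14; interest $594.41 → $25,361.55; payment $2,028.92; balance $23,332.63
Week 9: opening $23,332.63; interest $559.98 → $23,892.61; payment $1,911.40; balance $21,981.21
Week 10: opening $21,981.21; interest $527.54 → $22,508.75; payment $1,800.70; balance $20,708.05
Total paid: $23,900.33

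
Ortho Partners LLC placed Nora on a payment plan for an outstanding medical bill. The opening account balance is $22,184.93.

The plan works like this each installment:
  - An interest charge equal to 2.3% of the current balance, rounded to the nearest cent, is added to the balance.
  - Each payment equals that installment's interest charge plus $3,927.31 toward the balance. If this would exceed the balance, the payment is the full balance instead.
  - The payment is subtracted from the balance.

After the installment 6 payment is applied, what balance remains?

Installment 1: $22,184.93 +$510.25 interest = $22,695.18; pay $4,437.56 → $18,257.62
Installment 2: $18,257.62 +$419.93 interest = $18,677.55; pay $4,347.24 → $14,330.31
Installment 3: $14,330.31 +$329.60 interest = $14,659.91; pay $4,256.91 → $10,403.00
Installment 4: $10,403.00 +$239.27 interest = $10,642.27; pay $4,166.58 → $6,475.69
Installment 5: $6,475.69 +$148.94 interest = $6,624.63; pay $4,076.25 → $2,548.38
Installment 6: $2,548.38 +$58.61 interest = $2,606.99; pay $2,606.99 → $0.00

$0.00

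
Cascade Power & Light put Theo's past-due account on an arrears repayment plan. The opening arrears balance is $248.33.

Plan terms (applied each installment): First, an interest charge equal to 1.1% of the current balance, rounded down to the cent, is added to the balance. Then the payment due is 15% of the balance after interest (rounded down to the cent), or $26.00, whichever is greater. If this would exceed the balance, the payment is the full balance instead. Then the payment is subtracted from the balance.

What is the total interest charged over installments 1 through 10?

$13.46

Installment 1: opening $248.33; interest $2.73 → $251.06; payment $37.65; balance $213.41
Installment 2: opening $213.41; interest $2.34 → $215.75; payment $32.36; balance $183.39
Installment 3: opening $183.39; interest $2.01 → $185.40; payment $27.81; balance $157.59
Installment 4: opening $157.59; interest $1.73 → $159.32; payment $26.00; balance $133.32
Installment 5: opening $133.32; interest $1.46 → $134.78; payment $26.00; balance $108.78
Installment 6: opening $108.78; interest $1.19 → $109.97; payment $26.00; balance $83.97
Installment 7: opening $83.97; interest $0.92 → $84.89; payment $26.00; balance $58.89
Installment 8: opening $58.89; interest $0.64 → $59.53; payment $26.00; balance $33.53
Installment 9: opening $33.53; interest $0.36 → $33.89; payment $26.00; balance $7.89
Installment 10: opening $7.89; interest $0.08 → $7.97; payment $7.97; balance $0.00
Total interest: $2.73 + $2.34 + $2.01 + $1.73 + $1.46 + $1.19 + $0.92 + $0.64 + $0.36 + $0.08 = $13.46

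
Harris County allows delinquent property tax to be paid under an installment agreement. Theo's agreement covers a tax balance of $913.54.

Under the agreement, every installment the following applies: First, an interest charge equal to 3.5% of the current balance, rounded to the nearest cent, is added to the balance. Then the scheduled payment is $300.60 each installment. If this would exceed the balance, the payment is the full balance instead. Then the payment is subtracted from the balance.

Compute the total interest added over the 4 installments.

Installment 1: $913.54 +$31.97 interest = $945.51; pay $300.60 → $644.91
Installment 2: $644.91 +$22.57 interest = $667.48; pay $300.60 → $366.88
Installment 3: $366.88 +$12.84 interest = $379.72; pay $300.60 → $79.12
Installment 4: $79.12 +$2.77 interest = $81.89; pay $81.89 → $0.00
Total interest: $31.97 + $22.57 + $12.84 + $2.77 = $70.15

$70.15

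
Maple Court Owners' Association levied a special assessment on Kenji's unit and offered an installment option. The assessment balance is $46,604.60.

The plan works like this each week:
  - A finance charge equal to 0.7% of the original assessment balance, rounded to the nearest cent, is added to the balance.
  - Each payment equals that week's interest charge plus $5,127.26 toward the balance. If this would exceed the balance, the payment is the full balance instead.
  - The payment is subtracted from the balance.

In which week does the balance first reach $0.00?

Week 1: opening $46,604.60; interest $326.23 → $46,930.83; payment $5,453.49; balance $41,477.34
Week 2: opening $41,477.34; interest $326.23 → $41,803.57; payment $5,453.49; balance $36,350.08
Week 3: opening $36,350.08; interest $326.23 → $36,676.31; payment $5,453.49; balance $31,222.82
Week 4: opening $31,222.82; interest $326.23 → $31,549.05; payment $5,453.49; balance $26,095.56
Week 5: opening $26,095.56; interest $326.23 → $26,421.79; payment $5,453.49; balance $20,968.30
Week 6: opening $20,968.30; interest $326.23 → $21,294.53; payment $5,453.49; balance $15,841.04
Week 7: opening $15,841.04; interest $326.23 → $16,167.27; payment $5,453.49; balance $10,713.78
Week 8: opening $10,713.78; interest $326.23 → $11,040.01; payment $5,453.49; balance $5,586.52
Week 9: opening $5,586.52; interest $326.23 → $5,912.75; payment $5,453.49; balance $459.26
Week 10: opening $459.26; interest $326.23 → $785.49; payment $785.49; balance $0.00
Balance reaches $0.00 in week 10.

10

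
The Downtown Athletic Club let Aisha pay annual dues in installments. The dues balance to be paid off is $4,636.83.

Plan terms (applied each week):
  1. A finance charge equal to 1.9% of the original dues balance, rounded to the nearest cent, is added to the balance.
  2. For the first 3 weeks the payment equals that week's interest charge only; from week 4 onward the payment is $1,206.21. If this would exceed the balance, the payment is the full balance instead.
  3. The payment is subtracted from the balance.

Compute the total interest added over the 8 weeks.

Week 1: opening $4,636.83; interest $88.10 → $4,724.93; payment $88.10; balance $4,636.83
Week 2: opening $4,636.83; interest $88.10 → $4,724.93; payment $88.10; balance $4,636.83
Week 3: opening $4,636.83; interest $88.10 → $4,724.93; payment $88.10; balance $4,636.83
Week 4: opening $4,636.83; interest $88.10 → $4,724.93; payment $1,206.21; balance $3,518.72
Week 5: opening $3,518.72; interest $88.10 → $3,606.82; payment $1,206.21; balance $2,400.61
Week 6: opening $2,400.61; interest $88.10 → $2,488.71; payment $1,206.21; balance $1,282.50
Week 7: opening $1,282.50; interest $88.10 → $1,370.60; payment $1,206.21; balance $164.39
Week 8: opening $164.39; interest $88.10 → $252.49; payment $252.49; balance $0.00
Total interest: $88.10 + $88.10 + $88.10 + $88.10 + $88.10 + $88.10 + $88.10 + $88.10 = $704.80

$704.80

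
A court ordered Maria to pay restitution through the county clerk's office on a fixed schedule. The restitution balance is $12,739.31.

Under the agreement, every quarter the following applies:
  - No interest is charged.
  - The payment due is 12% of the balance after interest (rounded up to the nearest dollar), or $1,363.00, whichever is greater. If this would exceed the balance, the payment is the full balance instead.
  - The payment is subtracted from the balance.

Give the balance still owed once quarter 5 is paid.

Quarter 1: opening $12,739.31; payment $1,529.00; balance $11,210.31
Quarter 2: opening $11,210.31; payment $1,363.00; balance $9,847.31
Quarter 3: opening $9,847.31; payment $1,363.00; balance $8,484.31
Quarter 4: opening $8,484.31; payment $1,363.00; balance $7,121.31
Quarter 5: opening $7,121.31; payment $1,363.00; balance $5,758.31

$5,758.31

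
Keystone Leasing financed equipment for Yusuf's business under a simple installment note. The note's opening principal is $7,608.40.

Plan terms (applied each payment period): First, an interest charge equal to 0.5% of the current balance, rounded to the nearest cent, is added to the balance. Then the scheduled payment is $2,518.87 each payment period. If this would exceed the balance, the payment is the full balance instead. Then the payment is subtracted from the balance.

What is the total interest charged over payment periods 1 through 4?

$77.49

Payment period 1: opening $7,608.40; interest $38.04 → $7,646.44; payment $2,518.87; balance $5,127.57
Payment period 2: opening $5,127.57; interest $25.64 → $5,153.21; payment $2,518.87; balance $2,634.34
Payment period 3: opening $2,634.34; interest $13.17 → $2,647.51; payment $2,518.87; balance $128.64
Payment period 4: opening $128.64; interest $0.64 → $129.28; payment $129.28; balance $0.00
Total interest: $38.04 + $25.64 + $13.17 + $0.64 = $77.49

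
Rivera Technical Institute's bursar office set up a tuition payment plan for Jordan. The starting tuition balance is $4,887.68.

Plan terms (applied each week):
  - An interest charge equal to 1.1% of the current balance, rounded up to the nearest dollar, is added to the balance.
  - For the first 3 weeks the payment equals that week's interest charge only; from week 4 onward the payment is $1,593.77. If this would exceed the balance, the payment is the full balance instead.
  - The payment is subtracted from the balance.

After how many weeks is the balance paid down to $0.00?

7

Week 1: opening $4,887.68; interest $54.00 → $4,941.68; payment $54.00; balance $4,887.68
Week 2: opening $4,887.68; interest $54.00 → $4,941.68; payment $54.00; balance $4,887.68
Week 3: opening $4,887.68; interest $54.00 → $4,941.68; payment $54.00; balance $4,887.68
Week 4: opening $4,887.68; interest $54.00 → $4,941.68; payment $1,593.77; balance $3,347.91
Week 5: opening $3,347.91; interest $37.00 → $3,384.91; payment $1,593.77; balance $1,791.14
Week 6: opening $1,791.14; interest $20.00 → $1,811.14; payment $1,593.77; balance $217.37
Week 7: opening $217.37; interest $3.00 → $220.37; payment $220.37; balance $0.00
Balance reaches $0.00 in week 7.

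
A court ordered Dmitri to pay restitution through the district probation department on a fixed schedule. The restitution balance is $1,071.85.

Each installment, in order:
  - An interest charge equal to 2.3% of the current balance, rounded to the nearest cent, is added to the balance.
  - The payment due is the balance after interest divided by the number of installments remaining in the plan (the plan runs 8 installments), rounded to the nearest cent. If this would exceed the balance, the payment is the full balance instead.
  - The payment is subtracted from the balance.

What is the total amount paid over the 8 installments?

Installment 1: $1,071.85 +$24.65 interest = $1,096.50; pay $137.06 → $959.44
Installment 2: $959.44 +$22.07 interest = $981.51; pay $140.22 → $841.29
Installment 3: $841.29 +$19.35 interest = $860.64; pay $143.44 → $717.20
Installment 4: $717.20 +$16.50 interest = $733.70; pay $146.74 → $586.96
Installment 5: $586.96 +$13.50 interest = $600.46; pay $150.12 → $450.34
Installment 6: $450.34 +$10.36 interest = $460.70; pay $153.57 → $307.13
Installment 7: $307.13 +$7.06 interest = $314.19; pay $157.10 → $157.09
Installment 8: $157.09 +$3.61 interest = $160.70; pay $160.70 → $0.00
Total paid: $1,188.95

$1,188.95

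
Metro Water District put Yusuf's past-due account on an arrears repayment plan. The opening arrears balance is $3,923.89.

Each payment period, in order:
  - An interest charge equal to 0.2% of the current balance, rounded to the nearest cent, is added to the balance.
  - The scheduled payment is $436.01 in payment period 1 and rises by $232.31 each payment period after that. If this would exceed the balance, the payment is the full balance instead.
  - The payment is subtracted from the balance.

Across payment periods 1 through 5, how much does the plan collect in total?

Payment period 1: opening $3,923.89; interest $7.85 → $3,931.74; payment $436.01; balance $3,495.73
Payment period 2: opening $3,495.73; interest $6.99 → $3,502.72; payment $668.32; balance $2,834.40
Payment period 3: opening $2,834.40; interest $5.67 → $2,840.07; payment $900.63; balance $1,939.44
Payment period 4: opening $1,939.44; interest $3.88 → $1,943.32; payment $1,132.94; balance $810.38
Payment period 5: opening $810.38; interest $1.62 → $812.00; payment $812.00; balance $0.00
Total paid: $3,949.90

$3,949.90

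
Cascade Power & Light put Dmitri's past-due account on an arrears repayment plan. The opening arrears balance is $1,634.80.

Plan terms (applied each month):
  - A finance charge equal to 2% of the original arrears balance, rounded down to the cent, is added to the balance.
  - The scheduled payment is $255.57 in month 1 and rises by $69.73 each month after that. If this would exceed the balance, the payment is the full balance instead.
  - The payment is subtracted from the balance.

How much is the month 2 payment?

$325.30

Month 1: $1,634.80 +$32.69 interest = $1,667.49; pay $255.57 → $1,411.92
Month 2: $1,411.92 +$32.69 interest = $1,444.61; pay $325.30 → $1,119.31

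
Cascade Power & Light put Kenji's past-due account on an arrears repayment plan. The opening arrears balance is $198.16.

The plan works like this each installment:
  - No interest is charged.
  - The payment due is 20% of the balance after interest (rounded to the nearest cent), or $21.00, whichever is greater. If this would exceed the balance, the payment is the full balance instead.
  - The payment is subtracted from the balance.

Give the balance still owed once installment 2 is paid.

Installment 1: $198.16 − $39.63 → $158.53
Installment 2: $158.53 − $31.71 → $126.82

$126.82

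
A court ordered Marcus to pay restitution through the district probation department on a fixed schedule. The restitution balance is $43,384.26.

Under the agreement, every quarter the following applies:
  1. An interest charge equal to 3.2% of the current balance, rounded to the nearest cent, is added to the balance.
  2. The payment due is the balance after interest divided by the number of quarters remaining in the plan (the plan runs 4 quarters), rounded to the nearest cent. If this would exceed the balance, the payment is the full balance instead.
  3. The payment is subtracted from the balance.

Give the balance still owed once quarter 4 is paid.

$0.00

Quarter 1: opening $43,384.26; interest $1,388.30 → $44,772.56; payment $11,193.14; balance $33,579.42
Quarter 2: opening $33,579.42; interest $1,074.54 → $34,653.96; payment $11,551.32; balance $23,102.64
Quarter 3: opening $23,102.64; interest $739.28 → $23,841.92; payment $11,920.96; balance $11,920.96
Quarter 4: opening $11,920.96; interest $381.47 → $12,302.43; payment $12,302.43; balance $0.00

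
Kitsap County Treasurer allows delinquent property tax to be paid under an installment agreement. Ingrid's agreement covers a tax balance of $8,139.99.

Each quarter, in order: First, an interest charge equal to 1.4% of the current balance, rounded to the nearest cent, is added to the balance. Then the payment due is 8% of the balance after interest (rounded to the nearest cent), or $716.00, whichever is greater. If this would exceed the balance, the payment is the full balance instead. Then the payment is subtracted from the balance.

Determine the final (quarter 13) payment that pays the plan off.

# | Opening | Interest | Payment | End bal
1 | $8,139.99 | $113.96 | $716.00 | $7,537.95
2 | $7,537.95 | $105.53 | $716.00 | $6,927.48
3 | $6,927.48 | $96.98 | $716.00 | $6,308.46
4 | $6,308.46 | $88.32 | $716.00 | $5,680.78
5 | $5,680.78 | $79.53 | $716.00 | $5,044.31
6 | $5,044.31 | $70.62 | $716.00 | $4,398.93
7 | $4,398.93 | $61.59 | $716.00 | $3,744.52
8 | $3,744.52 | $52.42 | $716.00 | $3,080.94
9 | $3,080.94 | $43.13 | $716.00 | $2,408.07
10 | $2,408.07 | $33.71 | $716.00 | $1,725.78
11 | $1,725.78 | $24.16 | $716.00 | $1,033.94
12 | $1,033.94 | $14.48 | $716.00 | $332.42
13 | $332.42 | $4.65 | $337.07 | $0.00

$337.07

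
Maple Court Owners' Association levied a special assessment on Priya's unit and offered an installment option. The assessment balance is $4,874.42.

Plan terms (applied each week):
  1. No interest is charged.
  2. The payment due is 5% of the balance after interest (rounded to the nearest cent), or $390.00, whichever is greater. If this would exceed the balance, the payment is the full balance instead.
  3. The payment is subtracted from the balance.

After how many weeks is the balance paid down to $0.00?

Week 1: opening $4,874.42; payment $390.00; balance $4,484.42
Week 2: opening $4,484.42; payment $390.00; balance $4,094.42
Week 3: opening $4,094.42; payment $390.00; balance $3,704.42
Week 4: opening $3,704.42; payment $390.00; balance $3,314.42
Week 5: opening $3,314.42; payment $390.00; balance $2,924.42
Week 6: opening $2,924.42; payment $390.00; balance $2,534.42
Week 7: opening $2,534.42; payment $390.00; balance $2,144.42
Week 8: opening $2,144.42; payment $390.00; balance $1,754.42
Week 9: opening $1,754.42; payment $390.00; balance $1,364.42
Week 10: opening $1,364.42; payment $390.00; balance $974.42
Week 11: opening $974.42; payment $390.00; balance $584.42
Week 12: opening $584.42; payment $390.00; balance $194.42
Week 13: opening $194.42; payment $194.42; balance $0.00
Balance reaches $0.00 in week 13.

13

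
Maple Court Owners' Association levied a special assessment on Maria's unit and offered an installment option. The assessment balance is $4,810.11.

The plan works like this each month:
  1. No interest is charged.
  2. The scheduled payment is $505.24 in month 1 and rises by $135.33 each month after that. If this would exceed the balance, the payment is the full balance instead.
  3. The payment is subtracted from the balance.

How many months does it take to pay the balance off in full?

Month 1: $4,810.11 − $505.24 → $4,304.87
Month 2: $4,304.87 − $640.57 → $3,664.30
Month 3: $3,664.30 − $775.90 → $2,888.40
Month 4: $2,888.40 − $911.23 → $1,977.17
Month 5: $1,977.17 − $1,046.56 → $930.61
Month 6: $930.61 − $930.61 → $0.00
Balance reaches $0.00 in month 6.

6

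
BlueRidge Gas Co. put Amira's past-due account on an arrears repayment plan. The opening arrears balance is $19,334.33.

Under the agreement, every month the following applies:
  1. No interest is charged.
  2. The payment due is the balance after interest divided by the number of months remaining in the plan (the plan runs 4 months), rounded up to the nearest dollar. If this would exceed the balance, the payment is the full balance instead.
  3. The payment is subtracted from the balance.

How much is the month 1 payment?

Month 1: $19,334.33 − $4,834.00 → $14,500.33

$4,834.00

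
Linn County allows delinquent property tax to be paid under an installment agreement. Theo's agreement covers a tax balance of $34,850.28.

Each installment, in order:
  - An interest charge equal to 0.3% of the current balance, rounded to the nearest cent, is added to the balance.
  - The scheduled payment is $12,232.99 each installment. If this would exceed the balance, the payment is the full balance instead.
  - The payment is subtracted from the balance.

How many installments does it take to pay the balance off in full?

3

Installment 1: $34,850.28 +$104.55 interest = $34,954.83; pay $12,232.99 → $22,721.84
Installment 2: $22,721.84 +$68.17 interest = $22,790.01; pay $12,232.99 → $10,557.02
Installment 3: $10,557.02 +$31.67 interest = $10,588.69; pay $10,588.69 → $0.00
Balance reaches $0.00 in installment 3.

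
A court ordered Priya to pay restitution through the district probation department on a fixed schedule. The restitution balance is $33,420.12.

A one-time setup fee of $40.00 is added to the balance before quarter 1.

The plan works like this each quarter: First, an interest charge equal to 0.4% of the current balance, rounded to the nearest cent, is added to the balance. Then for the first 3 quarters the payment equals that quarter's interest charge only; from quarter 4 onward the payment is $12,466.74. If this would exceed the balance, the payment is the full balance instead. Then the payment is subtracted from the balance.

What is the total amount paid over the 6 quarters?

Quarter 1: $33,460.12 +$133.84 interest = $33,593.96; pay $133.84 → $33,460.12
Quarter 2: $33,460.12 +$133.84 interest = $33,593.96; pay $133.84 → $33,460.12
Quarter 3: $33,460.12 +$133.84 interest = $33,593.96; pay $133.84 → $33,460.12
Quarter 4: $33,460.12 +$133.84 interest = $33,593.96; pay $12,466.74 → $21,127.22
Quarter 5: $21,127.22 +$84.51 interest = $21,211.73; pay $12,466.74 → $8,744.99
Quarter 6: $8,744.99 +$34.98 interest = $8,779.97; pay $8,779.97 → $0.00
Total paid: $34,114.97

$34,114.97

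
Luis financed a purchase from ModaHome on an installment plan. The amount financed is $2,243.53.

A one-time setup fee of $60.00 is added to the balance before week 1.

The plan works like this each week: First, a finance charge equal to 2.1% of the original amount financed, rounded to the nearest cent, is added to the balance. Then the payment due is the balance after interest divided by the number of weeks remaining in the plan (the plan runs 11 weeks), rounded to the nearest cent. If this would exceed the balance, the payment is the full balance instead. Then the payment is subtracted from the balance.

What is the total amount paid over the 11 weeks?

$2,821.74

Week 1: $2,303.53 +$47.11 interest = $2,350.64; pay $213.69 → $2,136.95
Week 2: $2,136.95 +$47.11 interest = $2,184.06; pay $218.41 → $1,965.65
Week 3: $1,965.65 +$47.11 interest = $2,012.76; pay $223.64 → $1,789.12
Week 4: $1,789.12 +$47.11 interest = $1,836.23; pay $229.53 → $1,606.70
Week 5: $1,606.70 +$47.11 interest = $1,653.81; pay $236.26 → $1,417.55
Week 6: $1,417.55 +$47.11 interest = $1,464.66; pay $244.11 → $1,220.55
Week 7: $1,220.55 +$47.11 interest = $1,267.66; pay $253.53 → $1,014.13
Week 8: $1,014.13 +$47.11 interest = $1,061.24; pay $265.31 → $795.93
Week 9: $795.93 +$47.11 interest = $843.04; pay $281.01 → $562.03
Week 10: $562.03 +$47.11 interest = $609.14; pay $304.57 → $304.57
Week 11: $304.57 +$47.11 interest = $351.68; pay $351.68 → $0.00
Total paid: $2,821.74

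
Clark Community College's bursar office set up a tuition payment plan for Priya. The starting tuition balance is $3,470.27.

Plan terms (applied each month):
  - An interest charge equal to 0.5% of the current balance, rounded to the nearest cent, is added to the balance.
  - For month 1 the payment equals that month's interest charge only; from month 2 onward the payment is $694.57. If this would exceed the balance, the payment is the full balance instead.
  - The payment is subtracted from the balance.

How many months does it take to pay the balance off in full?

# | Opening | Interest | Payment | End bal
1 | $3,470.27 | $17.35 | $17.35 | $3,470.27
2 | $3,470.27 | $17.35 | $694.57 | $2,793.05
3 | $2,793.05 | $13.97 | $694.57 | $2,112.45
4 | $2,112.45 | $10.56 | $694.57 | $1,428.44
5 | $1,428.44 | $7.14 | $694.57 | $741.01
6 | $741.01 | $3.71 | $694.57 | $50.15
7 | $50.15 | $0.25 | $50.40 | $0.00
Balance reaches $0.00 in month 7.

7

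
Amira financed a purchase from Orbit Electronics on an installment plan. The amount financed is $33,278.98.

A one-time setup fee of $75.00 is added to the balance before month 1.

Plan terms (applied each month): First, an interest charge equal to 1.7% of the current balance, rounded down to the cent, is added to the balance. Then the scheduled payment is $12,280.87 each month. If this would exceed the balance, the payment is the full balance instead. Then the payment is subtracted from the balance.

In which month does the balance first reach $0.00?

3

Month 1: opening $33,353.98; interest $567.01 → $33,920.99; payment $12,280.87; balance $21,640.12
Month 2: opening $21,640.12; interest $367.88 → $22,008.00; payment $12,280.87; balance $9,727.13
Month 3: opening $9,727.13; interest $165.36 → $9,892.49; payment $9,892.49; balance $0.00
Balance reaches $0.00 in month 3.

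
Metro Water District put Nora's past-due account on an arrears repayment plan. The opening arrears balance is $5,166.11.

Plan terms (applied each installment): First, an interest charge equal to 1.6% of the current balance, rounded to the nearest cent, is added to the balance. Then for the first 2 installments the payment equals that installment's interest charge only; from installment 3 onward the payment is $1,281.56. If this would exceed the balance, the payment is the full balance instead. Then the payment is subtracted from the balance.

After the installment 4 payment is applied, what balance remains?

Installment 1: opening $5,166.11; interest $82.66 → $5,248.77; payment $82.66; balance $5,166.11
Installment 2: opening $5,166.11; interest $82.66 → $5,248.77; payment $82.66; balance $5,166.11
Installment 3: opening $5,166.11; interest $82.66 → $5,248.77; payment $1,281.56; balance $3,967.21
Installment 4: opening $3,967.21; interest $63.48 → $4,030.69; payment $1,281.56; balance $2,749.13

$2,749.13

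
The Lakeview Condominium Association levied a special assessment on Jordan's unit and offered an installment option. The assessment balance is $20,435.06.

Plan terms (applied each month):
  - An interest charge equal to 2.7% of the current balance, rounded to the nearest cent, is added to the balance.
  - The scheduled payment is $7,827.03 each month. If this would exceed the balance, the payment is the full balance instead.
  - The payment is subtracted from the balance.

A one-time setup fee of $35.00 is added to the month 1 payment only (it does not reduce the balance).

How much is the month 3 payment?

Month 1: $20,435.06 +$551.75 interest = $20,986.81; pay $7,827.03 (+ $35.00 fee) → $13,159.78
Month 2: $13,159.78 +$355.31 interest = $13,515.09; pay $7,827.03 → $5,688.06
Month 3: $5,688.06 +$153.58 interest = $5,841.64; pay $5,841.64 → $0.00

$5,841.64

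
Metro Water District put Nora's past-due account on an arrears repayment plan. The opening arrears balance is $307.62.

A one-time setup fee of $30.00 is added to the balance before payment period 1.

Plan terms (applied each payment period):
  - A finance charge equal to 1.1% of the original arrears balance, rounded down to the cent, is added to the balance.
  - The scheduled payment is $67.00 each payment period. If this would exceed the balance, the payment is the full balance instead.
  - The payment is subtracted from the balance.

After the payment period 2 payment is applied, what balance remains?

Payment period 1: opening $337.62; interest $3.38 → $341.00; payment $67.00; balance $274.00
Payment period 2: opening $274.00; interest $3.38 → $277.38; payment $67.00; balance $210.38

$210.38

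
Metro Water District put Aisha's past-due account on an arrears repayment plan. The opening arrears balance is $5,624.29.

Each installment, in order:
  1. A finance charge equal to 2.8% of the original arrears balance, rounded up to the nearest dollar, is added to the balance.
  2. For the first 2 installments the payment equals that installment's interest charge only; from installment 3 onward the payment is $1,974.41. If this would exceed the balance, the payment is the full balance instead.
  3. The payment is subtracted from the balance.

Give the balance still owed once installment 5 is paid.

$175.06

Installment 1: opening $5,624.29; interest $158.00 → $5,782.29; payment $158.00; balance $5,624.29
Installment 2: opening $5,624.29; interest $158.00 → $5,782.29; payment $158.00; balance $5,624.29
Installment 3: opening $5,624.29; interest $158.00 → $5,782.29; payment $1,974.41; balance $3,807.88
Installment 4: opening $3,807.88; interest $158.00 → $3,965.88; payment $1,974.41; balance $1,991.47
Installment 5: opening $1,991.47; interest $158.00 → $2,149.47; payment $1,974.41; balance $175.06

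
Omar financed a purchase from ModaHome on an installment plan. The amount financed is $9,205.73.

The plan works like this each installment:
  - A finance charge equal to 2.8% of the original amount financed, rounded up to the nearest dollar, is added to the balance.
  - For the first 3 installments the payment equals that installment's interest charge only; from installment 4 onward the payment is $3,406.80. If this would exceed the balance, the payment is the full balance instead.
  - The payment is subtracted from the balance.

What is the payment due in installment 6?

$3,166.13

Installment 1: $9,205.73 +$258.00 interest = $9,463.73; pay $258.00 → $9,205.73
Installment 2: $9,205.73 +$258.00 interest = $9,463.73; pay $258.00 → $9,205.73
Installment 3: $9,205.73 +$258.00 interest = $9,463.73; pay $258.00 → $9,205.73
Installment 4: $9,205.73 +$258.00 interest = $9,463.73; pay $3,406.80 → $6,056.93
Installment 5: $6,056.93 +$258.00 interest = $6,314.93; pay $3,406.80 → $2,908.13
Installment 6: $2,908.13 +$258.00 interest = $3,166.13; pay $3,166.13 → $0.00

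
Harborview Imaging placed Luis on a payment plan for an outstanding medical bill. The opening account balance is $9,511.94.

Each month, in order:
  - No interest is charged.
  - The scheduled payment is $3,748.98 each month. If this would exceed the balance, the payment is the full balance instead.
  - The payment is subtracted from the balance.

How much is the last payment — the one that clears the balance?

$2,013.98

# | Opening | Payment | End bal
1 | $9,511.94 | $3,748.98 | $5,762.96
2 | $5,762.96 | $3,748.98 | $2,013.98
3 | $2,013.98 | $2,013.98 | $0.00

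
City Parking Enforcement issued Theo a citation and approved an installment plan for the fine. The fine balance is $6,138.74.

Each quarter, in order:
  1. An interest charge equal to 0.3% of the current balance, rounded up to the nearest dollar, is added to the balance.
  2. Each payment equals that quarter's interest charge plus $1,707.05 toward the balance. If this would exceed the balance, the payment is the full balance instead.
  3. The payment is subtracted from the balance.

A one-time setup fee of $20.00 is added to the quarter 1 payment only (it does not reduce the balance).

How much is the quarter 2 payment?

$1,721.05

Quarter 1: $6,138.74 +$19.00 interest = $6,157.74; pay $1,726.05 (+ $20.00 fee) → $4,431.69
Quarter 2: $4,431.69 +$14.00 interest = $4,445.69; pay $1,721.05 → $2,724.64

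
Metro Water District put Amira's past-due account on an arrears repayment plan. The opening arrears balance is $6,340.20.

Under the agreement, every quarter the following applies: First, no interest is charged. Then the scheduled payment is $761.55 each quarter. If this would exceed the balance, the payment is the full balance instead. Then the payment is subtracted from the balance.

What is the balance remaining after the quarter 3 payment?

$4,055.55

# | Opening | Payment | End bal
1 | $6,340.20 | $761.55 | $5,578.65
2 | $5,578.65 | $761.55 | $4,817.10
3 | $4,817.10 | $761.55 | $4,055.55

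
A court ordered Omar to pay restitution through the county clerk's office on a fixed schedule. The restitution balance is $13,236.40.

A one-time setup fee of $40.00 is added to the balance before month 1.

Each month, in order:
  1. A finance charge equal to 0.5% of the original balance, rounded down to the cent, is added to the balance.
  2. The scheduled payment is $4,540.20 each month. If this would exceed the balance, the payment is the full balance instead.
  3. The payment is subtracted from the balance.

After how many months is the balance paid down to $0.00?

3

Month 1: $13,276.40 +$66.18 interest = $13,342.58; pay $4,540.20 → $8,802.38
Month 2: $8,802.38 +$66.18 interest = $8,868.56; pay $4,540.20 → $4,328.36
Month 3: $4,328.36 +$66.18 interest = $4,394.54; pay $4,394.54 → $0.00
Balance reaches $0.00 in month 3.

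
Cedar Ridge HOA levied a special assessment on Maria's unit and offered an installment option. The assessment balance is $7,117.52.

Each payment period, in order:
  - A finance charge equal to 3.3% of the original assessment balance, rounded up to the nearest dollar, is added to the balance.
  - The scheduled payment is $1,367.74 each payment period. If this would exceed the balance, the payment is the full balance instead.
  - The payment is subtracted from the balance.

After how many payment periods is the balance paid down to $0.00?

7

Payment period 1: opening $7,117.52; interest $235.00 → $7,352.52; payment $1,367.74; balance $5,984.78
Payment period 2: opening $5,984.78; interest $235.00 → $6,219.78; payment $1,367.74; balance $4,852.04
Payment period 3: opening $4,852.04; interest $235.00 → $5,087.04; payment $1,367.74; balance $3,719.30
Payment period 4: opening $3,719.30; interest $235.00 → $3,954.30; payment $1,367.74; balance $2,586.56
Payment period 5: opening $2,586.56; interest $235.00 → $2,821.56; payment $1,367.74; balance $1,453.82
Payment period 6: opening $1,453.82; interest $235.00 → $1,688.82; payment $1,367.74; balance $321.08
Payment period 7: opening $321.08; interest $235.00 → $556.08; payment $556.08; balance $0.00
Balance reaches $0.00 in payment period 7.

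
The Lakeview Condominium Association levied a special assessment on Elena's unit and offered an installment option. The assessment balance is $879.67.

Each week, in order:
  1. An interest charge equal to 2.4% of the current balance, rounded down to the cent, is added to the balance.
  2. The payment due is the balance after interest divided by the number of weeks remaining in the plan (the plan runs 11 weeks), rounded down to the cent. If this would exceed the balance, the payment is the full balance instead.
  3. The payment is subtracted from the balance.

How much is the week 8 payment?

$96.67

Week 1: $879.67 +$21.11 interest = $900.78; pay $81.88 → $818.90
Week 2: $818.90 +$19.65 interest = $838.55; pay $83.85 → $754.70
Week 3: $754.70 +$18.11 interest = $772.81; pay $85.86 → $686.95
Week 4: $686.95 +$16.48 interest = $703.43; pay $87.92 → $615.51
Week 5: $615.51 +$14.77 interest = $630.28; pay $90.04 → $540.24
Week 6: $540.24 +$12.96 interest = $553.20; pay $92.20 → $461.00
Week 7: $461.00 +$11.06 interest = $472.06; pay $94.41 → $377.65
Week 8: $377.65 +$9.06 interest = $386.71; pay $96.67 → $290.04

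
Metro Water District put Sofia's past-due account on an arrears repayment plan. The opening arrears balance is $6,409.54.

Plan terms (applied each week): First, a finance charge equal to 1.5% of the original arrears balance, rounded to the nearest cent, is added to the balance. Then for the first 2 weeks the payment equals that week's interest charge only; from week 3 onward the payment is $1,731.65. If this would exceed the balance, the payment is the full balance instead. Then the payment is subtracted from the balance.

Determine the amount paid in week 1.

Week 1: $6,409.54 +$96.14 interest = $6,505.68; pay $96.14 → $6,409.54

$96.14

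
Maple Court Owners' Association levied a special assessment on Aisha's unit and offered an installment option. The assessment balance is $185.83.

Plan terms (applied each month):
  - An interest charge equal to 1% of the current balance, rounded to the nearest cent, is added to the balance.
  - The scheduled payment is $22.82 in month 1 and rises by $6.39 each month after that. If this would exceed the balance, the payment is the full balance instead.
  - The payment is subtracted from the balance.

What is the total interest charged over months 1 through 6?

# | Opening | Interest | Payment | End bal
1 | $185.83 | $1.86 | $22.82 | $164.87
2 | $164.87 | $1.65 | $29.21 | $137.31
3 | $137.31 | $1.37 | $35.60 | $103.08
4 | $103.08 | $1.03 | $41.99 | $62.12
5 | $62.12 | $0.62 | $48.38 | $14.36
6 | $14.36 | $0.14 | $14.50 | $0.00
Total interest: $1.86 + $1.65 + $1.37 + $1.03 + $0.62 + $0.14 = $6.67

$6.67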